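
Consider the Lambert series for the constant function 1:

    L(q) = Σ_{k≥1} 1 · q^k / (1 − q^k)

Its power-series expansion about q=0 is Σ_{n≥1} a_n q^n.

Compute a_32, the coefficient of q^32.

a_32 = 6

[q^32] f(32)=1,f(16)=1,f(8)=1,f(4)=1,f(2)=1,f(1)=1 ⇒ 6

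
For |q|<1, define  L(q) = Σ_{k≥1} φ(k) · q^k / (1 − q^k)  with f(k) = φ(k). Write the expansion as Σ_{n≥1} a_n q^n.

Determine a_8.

q^8  k|8↦φ(k): 8:4 4:2 2:1 1:1  a_8=8

a_8 = 8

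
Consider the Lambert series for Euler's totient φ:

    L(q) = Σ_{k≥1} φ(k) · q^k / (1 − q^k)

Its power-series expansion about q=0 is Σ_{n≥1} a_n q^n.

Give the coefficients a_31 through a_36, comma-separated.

n=31: 1·31 31·1  φ→[1+30]=31
[q^32] φ(32)=16,φ(16)=8,φ(8)=4,φ(4)=2,φ(2)=1,φ(1)=1 ⇒ 32
n=33: 33·1 11·3 3·11 1·33  φ→[20+10+2+1]=33
d|34:{1,2,17,34}  Σφ=1+1+16+16=34
n=35: 1·35 5·7 7·5 35·1  φ→[1+4+6+24]=35
d|36:{36,18,12,9,6,4,3,2,1}  Σφ=12+6+4+6+2+2+2+1+1=36

31, 32, 33, 34, 35, 36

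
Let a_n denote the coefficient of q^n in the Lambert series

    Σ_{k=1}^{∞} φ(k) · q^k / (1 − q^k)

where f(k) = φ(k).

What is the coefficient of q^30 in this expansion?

d|30:{1,2,3,5,6,10,15,30}  Σφ=1+1+2+4+2+4+8+8=30

a_30 = 30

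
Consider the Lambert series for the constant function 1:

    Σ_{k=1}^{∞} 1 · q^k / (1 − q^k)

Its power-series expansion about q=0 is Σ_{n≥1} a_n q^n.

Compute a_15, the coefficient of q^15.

a_15 = 4

d|15:{15,5,3,1}  Σf=1+1+1+1=4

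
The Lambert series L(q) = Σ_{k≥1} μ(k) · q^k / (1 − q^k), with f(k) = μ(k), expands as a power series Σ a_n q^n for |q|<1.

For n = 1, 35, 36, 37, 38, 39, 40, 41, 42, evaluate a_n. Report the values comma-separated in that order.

1, 0, 0, 0, 0, 0, 0, 0, 0

[q^1] μ(1)=1 ⇒ 1
n=35: 35·1 7·5 5·7 1·35  μ→[1+(-1)+(-1)+1]=0
[q^36] μ(1)=1,μ(2)=-1,μ(3)=-1,μ(4)=0,μ(6)=1,μ(9)=0,μ(12)=0,μ(18)=0,μ(36)=0 ⇒ 0
d|37:{37,1}  Σμ=(-1)+1=0
n=38: 1·38 2·19 19·2 38·1  μ→[1+(-1)+(-1)+1]=0
n=39: 1·39 3·13 13·3 39·1  μ→[1+(-1)+(-1)+1]=0
q^40  k|40↦μ(k): 40:0 20:0 10:1 8:0 5:-1 4:0 2:-1 1:1  a_40=0
[q^41] μ(1)=1,μ(41)=-1 ⇒ 0
q^42  k|42↦μ(k): 42:-1 21:1 14:1 7:-1 6:1 3:-1 2:-1 1:1  a_42=0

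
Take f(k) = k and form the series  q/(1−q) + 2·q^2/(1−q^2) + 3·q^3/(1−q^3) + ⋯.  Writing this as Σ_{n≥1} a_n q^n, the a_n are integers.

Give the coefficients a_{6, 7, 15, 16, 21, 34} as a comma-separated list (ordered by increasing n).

12, 8, 24, 31, 32, 54

d|6:{6,3,2,1}  Σf=6+3+2+1=12
d|7:{1,7}  Σf=1+7=8
n=15: 15·1 5·3 3·5 1·15  f→[15+5+3+1]=24
d|16:{16,8,4,2,1}  Σf=16+8+4+2+1=31
n=21: 1·21 3·7 7·3 21·1  f→[1+3+7+21]=32
n=34: 34·1 17·2 2·17 1·34  f→[34+17+2+1]=54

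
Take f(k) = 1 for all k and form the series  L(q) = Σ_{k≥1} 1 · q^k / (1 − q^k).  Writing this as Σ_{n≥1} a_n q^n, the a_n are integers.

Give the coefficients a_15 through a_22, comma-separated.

4, 5, 2, 6, 2, 6, 4, 4

[q^15] f(15)=1,f(5)=1,f(3)=1,f(1)=1 ⇒ 4
q^16  k|16↦f(k): 1:1 2:1 4:1 8:1 16:1  a_16=5
n=17: 1·17 17·1  f→[1+1]=2
[q^18] f(1)=1,f(2)=1,f(3)=1,f(6)=1,f(9)=1,f(18)=1 ⇒ 6
d|19:{19,1}  Σf=1+1=2
[q^20] f(1)=1,f(2)=1,f(4)=1,f(5)=1,f(10)=1,f(20)=1 ⇒ 6
n=21: 1·21 3·7 7·3 21·1  f→[1+1+1+1]=4
n=22: 22·1 11·2 2·11 1·22  f→[1+1+1+1]=4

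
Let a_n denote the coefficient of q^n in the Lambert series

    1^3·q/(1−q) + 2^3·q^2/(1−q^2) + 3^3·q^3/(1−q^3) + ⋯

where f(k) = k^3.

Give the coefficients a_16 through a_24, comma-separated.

4681, 4914, 6813, 6860, 9198, 9632, 11988, 12168, 16380

[q^16] f(1)=1,f(2)=8,f(4)=64,f(8)=512,f(16)=4096 ⇒ 4681
[q^17] f(17)=4913,f(1)=1 ⇒ 4914
n=18: 1·18 2·9 3·6 6·3 9·2 18·1  f→[1+8+27+216+729+5832]=6813
d|19:{19,1}  Σf=6859+1=6860
q^20  k|20↦f(k): 1:1 2:8 4:64 5:125 10:1000 20:8000  a_20=9198
q^21  k|21↦f(k): 1:1 3:27 7:343 21:9261  a_21=9632
n=22: 1·22 2·11 11·2 22·1  f→[1+8+1331+10648]=11988
q^23  k|23↦f(k): 23:12167 1:1  a_23=12168
q^24  k|24↦f(k): 24:13824 12:1728 8:512 6:216 4:64 3:27 2:8 1:1  a_24=16380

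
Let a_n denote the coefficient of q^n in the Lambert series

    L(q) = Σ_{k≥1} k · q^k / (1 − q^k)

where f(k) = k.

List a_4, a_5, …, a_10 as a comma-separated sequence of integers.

7, 6, 12, 8, 15, 13, 18

d|4:{4,2,1}  Σf=4+2+1=7
q^5  k|5↦f(k): 1:1 5:5  a_5=6
q^6  k|6↦f(k): 1:1 2:2 3:3 6:6  a_6=12
[q^7] f(1)=1,f(7)=7 ⇒ 8
d|8:{8,4,2,1}  Σf=8+4+2+1=15
[q^9] f(1)=1,f(3)=3,f(9)=9 ⇒ 13
[q^10] f(10)=10,f(5)=5,f(2)=2,f(1)=1 ⇒ 18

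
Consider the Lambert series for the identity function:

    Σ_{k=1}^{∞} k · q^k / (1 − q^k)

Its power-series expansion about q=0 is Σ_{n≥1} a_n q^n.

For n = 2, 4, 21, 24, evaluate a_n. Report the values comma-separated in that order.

3, 7, 32, 60

n=2: 2·1 1·2  f→[2+1]=3
d|4:{1,2,4}  Σf=1+2+4=7
n=21: 1·21 3·7 7·3 21·1  f→[1+3+7+21]=32
[q^24] f(24)=24,f(12)=12,f(8)=8,f(6)=6,f(4)=4,f(3)=3,f(2)=2,f(1)=1 ⇒ 60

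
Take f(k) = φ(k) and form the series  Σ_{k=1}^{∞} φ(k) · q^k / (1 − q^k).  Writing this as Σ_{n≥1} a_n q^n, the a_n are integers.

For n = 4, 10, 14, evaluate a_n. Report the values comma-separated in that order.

d|4:{1,2,4}  Σφ=1+1+2=4
[q^10] φ(10)=4,φ(5)=4,φ(2)=1,φ(1)=1 ⇒ 10
n=14: 1·14 2·7 7·2 14·1  φ→[1+1+6+6]=14

4, 10, 14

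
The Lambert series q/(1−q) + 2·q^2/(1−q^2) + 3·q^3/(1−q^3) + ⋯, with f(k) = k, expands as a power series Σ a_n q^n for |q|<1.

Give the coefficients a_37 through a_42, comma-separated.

d|37:{37,1}  Σf=37+1=38
[q^38] f(1)=1,f(2)=2,f(19)=19,f(38)=38 ⇒ 60
q^39  k|39↦f(k): 39:39 13:13 3:3 1:1  a_39=56
d|40:{1,2,4,5,8,10,20,40}  Σf=1+2+4+5+8+10+20+40=90
n=41: 1·41 41·1  f→[1+41]=42
d|42:{1,2,3,6,7,14,21,42}  Σf=1+2+3+6+7+14+21+42=96

38, 60, 56, 90, 42, 96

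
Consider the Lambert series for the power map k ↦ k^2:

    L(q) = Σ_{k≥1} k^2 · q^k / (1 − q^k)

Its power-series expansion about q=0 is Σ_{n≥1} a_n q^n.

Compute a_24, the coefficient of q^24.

n=24: 1·24 2·12 3·8 4·6 6·4 8·3 12·2 24·1  f→[1+4+9+16+36+64+144+576]=850

a_24 = 850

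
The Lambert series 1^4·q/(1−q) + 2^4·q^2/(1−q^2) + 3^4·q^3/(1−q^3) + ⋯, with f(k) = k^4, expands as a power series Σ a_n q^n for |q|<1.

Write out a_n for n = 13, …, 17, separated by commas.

q^13  k|13↦f(k): 13:28561 1:1  a_13=28562
n=14: 14·1 7·2 2·7 1·14  f→[38416+2401+16+1]=40834
n=15: 15·1 5·3 3·5 1·15  f→[50625+625+81+1]=51332
[q^16] f(1)=1,f(2)=16,f(4)=256,f(8)=4096,f(16)=65536 ⇒ 69905
d|17:{17,1}  Σf=83521+1=83522

28562, 40834, 51332, 69905, 83522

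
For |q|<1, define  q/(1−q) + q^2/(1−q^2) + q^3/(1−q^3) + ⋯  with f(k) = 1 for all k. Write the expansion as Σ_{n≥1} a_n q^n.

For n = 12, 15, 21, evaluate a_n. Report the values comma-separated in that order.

6, 4, 4

d|12:{12,6,4,3,2,1}  Σf=1+1+1+1+1+1=6
d|15:{15,5,3,1}  Σf=1+1+1+1=4
[q^21] f(21)=1,f(7)=1,f(3)=1,f(1)=1 ⇒ 4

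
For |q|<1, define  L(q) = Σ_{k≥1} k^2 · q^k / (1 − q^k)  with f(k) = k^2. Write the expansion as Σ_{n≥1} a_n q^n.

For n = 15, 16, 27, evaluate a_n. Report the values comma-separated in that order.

260, 341, 820

q^15  k|15↦f(k): 1:1 3:9 5:25 15:225  a_15=260
q^16  k|16↦f(k): 1:1 2:4 4:16 8:64 16:256  a_16=341
[q^27] f(1)=1,f(3)=9,f(9)=81,f(27)=729 ⇒ 820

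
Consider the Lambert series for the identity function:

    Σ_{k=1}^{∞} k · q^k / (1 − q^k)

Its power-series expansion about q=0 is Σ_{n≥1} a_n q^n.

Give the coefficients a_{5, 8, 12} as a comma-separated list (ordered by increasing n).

[q^5] f(5)=5,f(1)=1 ⇒ 6
q^8  k|8↦f(k): 8:8 4:4 2:2 1:1  a_8=15
d|12:{1,2,3,4,6,12}  Σf=1+2+3+4+6+12=28

6, 15, 28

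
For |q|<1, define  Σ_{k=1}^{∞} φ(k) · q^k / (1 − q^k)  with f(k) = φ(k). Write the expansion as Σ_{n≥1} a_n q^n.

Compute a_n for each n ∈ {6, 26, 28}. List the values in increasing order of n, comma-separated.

n=6: 1·6 2·3 3·2 6·1  φ→[1+1+2+2]=6
q^26  k|26↦φ(k): 26:12 13:12 2:1 1:1  a_26=26
d|28:{1,2,4,7,14,28}  Σφ=1+1+2+6+6+12=28

6, 26, 28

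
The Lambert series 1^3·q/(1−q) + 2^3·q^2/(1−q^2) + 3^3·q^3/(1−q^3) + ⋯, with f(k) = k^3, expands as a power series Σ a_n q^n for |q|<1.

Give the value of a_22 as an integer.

a_22 = 11988

q^22  k|22↦f(k): 22:10648 11:1331 2:8 1:1  a_22=11988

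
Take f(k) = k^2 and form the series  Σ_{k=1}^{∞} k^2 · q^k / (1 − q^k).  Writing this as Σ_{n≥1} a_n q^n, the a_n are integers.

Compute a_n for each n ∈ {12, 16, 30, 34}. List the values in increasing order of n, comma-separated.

210, 341, 1300, 1450

n=12: 12·1 6·2 4·3 3·4 2·6 1·12  f→[144+36+16+9+4+1]=210
[q^16] f(1)=1,f(2)=4,f(4)=16,f(8)=64,f(16)=256 ⇒ 341
n=30: 1·30 2·15 3·10 5·6 6·5 10·3 15·2 30·1  f→[1+4+9+25+36+100+225+900]=1300
d|34:{1,2,17,34}  Σf=1+4+289+1156=1450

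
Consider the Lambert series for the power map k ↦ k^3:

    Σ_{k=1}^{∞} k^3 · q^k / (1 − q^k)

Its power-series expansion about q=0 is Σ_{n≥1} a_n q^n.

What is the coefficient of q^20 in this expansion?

q^20  k|20↦f(k): 20:8000 10:1000 5:125 4:64 2:8 1:1  a_20=9198

a_20 = 9198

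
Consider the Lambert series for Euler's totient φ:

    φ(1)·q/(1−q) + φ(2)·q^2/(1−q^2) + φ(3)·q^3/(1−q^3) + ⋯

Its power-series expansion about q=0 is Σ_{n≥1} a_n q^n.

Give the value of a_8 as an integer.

[q^8] φ(8)=4,φ(4)=2,φ(2)=1,φ(1)=1 ⇒ 8

a_8 = 8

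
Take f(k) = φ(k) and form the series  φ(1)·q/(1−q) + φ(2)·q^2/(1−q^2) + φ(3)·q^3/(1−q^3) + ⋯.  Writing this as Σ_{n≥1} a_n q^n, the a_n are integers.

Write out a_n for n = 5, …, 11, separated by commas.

d|5:{5,1}  Σφ=4+1=5
n=6: 1·6 2·3 3·2 6·1  φ→[1+1+2+2]=6
n=7: 1·7 7·1  φ→[1+6]=7
d|8:{8,4,2,1}  Σφ=4+2+1+1=8
q^9  k|9↦φ(k): 1:1 3:2 9:6  a_9=9
q^10  k|10↦φ(k): 10:4 5:4 2:1 1:1  a_10=10
n=11: 11·1 1·11  φ→[10+1]=11

5, 6, 7, 8, 9, 10, 11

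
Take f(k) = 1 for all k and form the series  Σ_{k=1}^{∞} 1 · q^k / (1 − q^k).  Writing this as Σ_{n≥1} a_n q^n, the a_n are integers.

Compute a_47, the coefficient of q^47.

n=47: 47·1 1·47  f→[1+1]=2

a_47 = 2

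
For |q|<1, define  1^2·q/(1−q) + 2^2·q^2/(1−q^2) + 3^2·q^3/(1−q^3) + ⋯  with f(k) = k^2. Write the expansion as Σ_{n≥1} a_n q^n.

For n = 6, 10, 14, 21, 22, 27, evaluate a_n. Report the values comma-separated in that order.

n=6: 6·1 3·2 2·3 1·6  f→[36+9+4+1]=50
d|10:{10,5,2,1}  Σf=100+25+4+1=130
d|14:{14,7,2,1}  Σf=196+49+4+1=250
q^21  k|21↦f(k): 21:441 7:49 3:9 1:1  a_21=500
[q^22] f(22)=484,f(11)=121,f(2)=4,f(1)=1 ⇒ 610
d|27:{27,9,3,1}  Σf=729+81+9+1=820

50, 130, 250, 500, 610, 820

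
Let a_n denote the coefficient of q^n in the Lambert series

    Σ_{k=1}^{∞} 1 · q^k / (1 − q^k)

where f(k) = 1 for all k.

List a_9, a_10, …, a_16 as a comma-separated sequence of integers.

3, 4, 2, 6, 2, 4, 4, 5

n=9: 9·1 3·3 1·9  f→[1+1+1]=3
d|10:{10,5,2,1}  Σf=1+1+1+1=4
n=11: 1·11 11·1  f→[1+1]=2
n=12: 12·1 6·2 4·3 3·4 2·6 1·12  f→[1+1+1+1+1+1]=6
q^13  k|13↦f(k): 1:1 13:1  a_13=2
n=14: 14·1 7·2 2·7 1·14  f→[1+1+1+1]=4
n=15: 15·1 5·3 3·5 1·15  f→[1+1+1+1]=4
n=16: 1·16 2·8 4·4 8·2 16·1  f→[1+1+1+1+1]=5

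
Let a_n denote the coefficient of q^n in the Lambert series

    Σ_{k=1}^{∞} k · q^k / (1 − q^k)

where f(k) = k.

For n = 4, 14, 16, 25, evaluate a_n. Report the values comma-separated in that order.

[q^4] f(4)=4,f(2)=2,f(1)=1 ⇒ 7
q^14  k|14↦f(k): 14:14 7:7 2:2 1:1  a_14=24
n=16: 1·16 2·8 4·4 8·2 16·1  f→[1+2+4+8+16]=31
[q^25] f(1)=1,f(5)=5,f(25)=25 ⇒ 31

7, 24, 31, 31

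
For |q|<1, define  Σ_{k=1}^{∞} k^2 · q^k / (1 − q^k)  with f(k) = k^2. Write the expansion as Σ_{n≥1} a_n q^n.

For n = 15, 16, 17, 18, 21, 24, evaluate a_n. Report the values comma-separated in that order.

260, 341, 290, 455, 500, 850

[q^15] f(15)=225,f(5)=25,f(3)=9,f(1)=1 ⇒ 260
[q^16] f(1)=1,f(2)=4,f(4)=16,f(8)=64,f(16)=256 ⇒ 341
[q^17] f(1)=1,f(17)=289 ⇒ 290
[q^18] f(1)=1,f(2)=4,f(3)=9,f(6)=36,f(9)=81,f(18)=324 ⇒ 455
d|21:{21,7,3,1}  Σf=441+49+9+1=500
[q^24] f(24)=576,f(12)=144,f(8)=64,f(6)=36,f(4)=16,f(3)=9,f(2)=4,f(1)=1 ⇒ 850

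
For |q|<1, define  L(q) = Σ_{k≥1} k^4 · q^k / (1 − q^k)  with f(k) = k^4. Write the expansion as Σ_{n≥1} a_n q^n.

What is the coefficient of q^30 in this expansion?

a_30 = 872644

q^30  k|30↦f(k): 30:810000 15:50625 10:10000 6:1296 5:625 3:81 2:16 1:1  a_30=872644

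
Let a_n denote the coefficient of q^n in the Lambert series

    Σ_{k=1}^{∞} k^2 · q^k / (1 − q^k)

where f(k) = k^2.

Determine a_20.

q^20  k|20↦f(k): 1:1 2:4 4:16 5:25 10:100 20:400  a_20=546

a_20 = 546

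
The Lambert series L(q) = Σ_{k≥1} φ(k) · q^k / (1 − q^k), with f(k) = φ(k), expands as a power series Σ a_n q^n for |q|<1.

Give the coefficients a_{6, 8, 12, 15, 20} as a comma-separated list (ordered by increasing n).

n=6: 6·1 3·2 2·3 1·6  φ→[2+2+1+1]=6
[q^8] φ(8)=4,φ(4)=2,φ(2)=1,φ(1)=1 ⇒ 8
n=12: 1·12 2·6 3·4 4·3 6·2 12·1  φ→[1+1+2+2+2+4]=12
[q^15] φ(15)=8,φ(5)=4,φ(3)=2,φ(1)=1 ⇒ 15
d|20:{1,2,4,5,10,20}  Σφ=1+1+2+4+4+8=20

6, 8, 12, 15, 20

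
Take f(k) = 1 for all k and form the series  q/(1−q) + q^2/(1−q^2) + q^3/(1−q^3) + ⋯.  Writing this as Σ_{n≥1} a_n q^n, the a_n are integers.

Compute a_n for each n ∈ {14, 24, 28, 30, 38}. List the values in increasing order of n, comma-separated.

4, 8, 6, 8, 4

[q^14] f(1)=1,f(2)=1,f(7)=1,f(14)=1 ⇒ 4
d|24:{1,2,3,4,6,8,12,24}  Σf=1+1+1+1+1+1+1+1=8
[q^28] f(1)=1,f(2)=1,f(4)=1,f(7)=1,f(14)=1,f(28)=1 ⇒ 6
n=30: 30·1 15·2 10·3 6·5 5·6 3·10 2·15 1·30  f→[1+1+1+1+1+1+1+1]=8
[q^38] f(1)=1,f(2)=1,f(19)=1,f(38)=1 ⇒ 4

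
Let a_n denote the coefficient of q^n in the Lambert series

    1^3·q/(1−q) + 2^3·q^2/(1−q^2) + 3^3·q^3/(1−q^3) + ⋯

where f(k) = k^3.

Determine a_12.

d|12:{1,2,3,4,6,12}  Σf=1+8+27+64+216+1728=2044

a_12 = 2044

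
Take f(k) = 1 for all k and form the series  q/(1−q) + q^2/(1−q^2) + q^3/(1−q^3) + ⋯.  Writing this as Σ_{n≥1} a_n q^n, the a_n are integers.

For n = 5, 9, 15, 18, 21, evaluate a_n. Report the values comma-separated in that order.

n=5: 5·1 1·5  f→[1+1]=2
d|9:{1,3,9}  Σf=1+1+1=3
[q^15] f(15)=1,f(5)=1,f(3)=1,f(1)=1 ⇒ 4
[q^18] f(1)=1,f(2)=1,f(3)=1,f(6)=1,f(9)=1,f(18)=1 ⇒ 6
n=21: 1·21 3·7 7·3 21·1  f→[1+1+1+1]=4

2, 3, 4, 6, 4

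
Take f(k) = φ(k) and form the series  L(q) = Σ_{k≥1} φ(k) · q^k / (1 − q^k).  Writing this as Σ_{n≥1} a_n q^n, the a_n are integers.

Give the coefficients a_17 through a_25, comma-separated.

d|17:{17,1}  Σφ=16+1=17
d|18:{18,9,6,3,2,1}  Σφ=6+6+2+2+1+1=18
q^19  k|19↦φ(k): 1:1 19:18  a_19=19
d|20:{1,2,4,5,10,20}  Σφ=1+1+2+4+4+8=20
[q^21] φ(21)=12,φ(7)=6,φ(3)=2,φ(1)=1 ⇒ 21
[q^22] φ(1)=1,φ(2)=1,φ(11)=10,φ(22)=10 ⇒ 22
q^23  k|23↦φ(k): 1:1 23:22  a_23=23
q^24  k|24↦φ(k): 1:1 2:1 3:2 4:2 6:2 8:4 12:4 24:8  a_24=24
n=25: 25·1 5·5 1·25  φ→[20+4+1]=25

17, 18, 19, 20, 21, 22, 23, 24, 25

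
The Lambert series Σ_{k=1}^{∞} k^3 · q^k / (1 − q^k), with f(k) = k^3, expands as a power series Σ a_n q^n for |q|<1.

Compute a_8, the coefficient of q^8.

[q^8] f(1)=1,f(2)=8,f(4)=64,f(8)=512 ⇒ 585

a_8 = 585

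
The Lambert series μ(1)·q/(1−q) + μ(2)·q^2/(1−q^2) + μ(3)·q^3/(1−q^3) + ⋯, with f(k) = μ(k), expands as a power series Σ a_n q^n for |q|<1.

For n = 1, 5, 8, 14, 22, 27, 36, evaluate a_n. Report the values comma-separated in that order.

1, 0, 0, 0, 0, 0, 0

d|1:{1}  Σμ=1=1
d|5:{5,1}  Σμ=(-1)+1=0
[q^8] μ(1)=1,μ(2)=-1,μ(4)=0,μ(8)=0 ⇒ 0
n=14: 1·14 2·7 7·2 14·1  μ→[1+(-1)+(-1)+1]=0
[q^22] μ(1)=1,μ(2)=-1,μ(11)=-1,μ(22)=1 ⇒ 0
n=27: 1·27 3·9 9·3 27·1  μ→[1+(-1)+0+0]=0
[q^36] μ(1)=1,μ(2)=-1,μ(3)=-1,μ(4)=0,μ(6)=1,μ(9)=0,μ(12)=0,μ(18)=0,μ(36)=0 ⇒ 0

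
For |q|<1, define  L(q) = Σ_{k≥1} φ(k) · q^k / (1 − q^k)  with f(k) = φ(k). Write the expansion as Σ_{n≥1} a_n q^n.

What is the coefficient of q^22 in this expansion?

q^22  k|22↦φ(k): 1:1 2:1 11:10 22:10  a_22=22

a_22 = 22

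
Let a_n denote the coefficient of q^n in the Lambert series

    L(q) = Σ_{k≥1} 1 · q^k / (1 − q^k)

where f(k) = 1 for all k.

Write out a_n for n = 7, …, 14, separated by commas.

q^7  k|7↦f(k): 1:1 7:1  a_7=2
d|8:{8,4,2,1}  Σf=1+1+1+1=4
q^9  k|9↦f(k): 9:1 3:1 1:1  a_9=3
q^10  k|10↦f(k): 1:1 2:1 5:1 10:1  a_10=4
q^11  k|11↦f(k): 11:1 1:1  a_11=2
d|12:{1,2,3,4,6,12}  Σf=1+1+1+1+1+1=6
q^13  k|13↦f(k): 13:1 1:1  a_13=2
d|14:{1,2,7,14}  Σf=1+1+1+1=4

2, 4, 3, 4, 2, 6, 2, 4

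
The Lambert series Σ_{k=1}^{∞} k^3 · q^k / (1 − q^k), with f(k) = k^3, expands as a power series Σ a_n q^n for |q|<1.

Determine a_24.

a_24 = 16380

d|24:{24,12,8,6,4,3,2,1}  Σf=13824+1728+512+216+64+27+8+1=16380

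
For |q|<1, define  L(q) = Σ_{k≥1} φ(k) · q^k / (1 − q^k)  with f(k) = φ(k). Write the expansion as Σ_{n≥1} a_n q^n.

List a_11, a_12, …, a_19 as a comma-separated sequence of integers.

n=11: 1·11 11·1  φ→[1+10]=11
[q^12] φ(1)=1,φ(2)=1,φ(3)=2,φ(4)=2,φ(6)=2,φ(12)=4 ⇒ 12
d|13:{13,1}  Σφ=12+1=13
q^14  k|14↦φ(k): 1:1 2:1 7:6 14:6  a_14=14
d|15:{1,3,5,15}  Σφ=1+2+4+8=15
n=16: 1·16 2·8 4·4 8·2 16·1  φ→[1+1+2+4+8]=16
d|17:{1,17}  Σφ=1+16=17
n=18: 1·18 2·9 3·6 6·3 9·2 18·1  φ→[1+1+2+2+6+6]=18
[q^19] φ(1)=1,φ(19)=18 ⇒ 19

11, 12, 13, 14, 15, 16, 17, 18, 19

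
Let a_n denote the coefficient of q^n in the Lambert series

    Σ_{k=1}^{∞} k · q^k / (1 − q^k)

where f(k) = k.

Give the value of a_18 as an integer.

a_18 = 39

d|18:{1,2,3,6,9,18}  Σf=1+2+3+6+9+18=39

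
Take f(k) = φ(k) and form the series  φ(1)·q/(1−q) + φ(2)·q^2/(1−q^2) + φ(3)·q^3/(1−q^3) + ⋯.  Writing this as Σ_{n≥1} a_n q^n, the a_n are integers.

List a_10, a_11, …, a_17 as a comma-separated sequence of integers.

[q^10] φ(10)=4,φ(5)=4,φ(2)=1,φ(1)=1 ⇒ 10
q^11  k|11↦φ(k): 1:1 11:10  a_11=11
n=12: 12·1 6·2 4·3 3·4 2·6 1·12  φ→[4+2+2+2+1+1]=12
d|13:{13,1}  Σφ=12+1=13
[q^14] φ(1)=1,φ(2)=1,φ(7)=6,φ(14)=6 ⇒ 14
n=15: 15·1 5·3 3·5 1·15  φ→[8+4+2+1]=15
[q^16] φ(16)=8,φ(8)=4,φ(4)=2,φ(2)=1,φ(1)=1 ⇒ 16
q^17  k|17↦φ(k): 1:1 17:16  a_17=17

10, 11, 12, 13, 14, 15, 16, 17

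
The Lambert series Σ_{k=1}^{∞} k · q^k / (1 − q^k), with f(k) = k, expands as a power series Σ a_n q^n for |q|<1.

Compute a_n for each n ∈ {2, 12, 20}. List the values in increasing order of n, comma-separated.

3, 28, 42

q^2  k|2↦f(k): 2:2 1:1  a_2=3
[q^12] f(12)=12,f(6)=6,f(4)=4,f(3)=3,f(2)=2,f(1)=1 ⇒ 28
d|20:{1,2,4,5,10,20}  Σf=1+2+4+5+10+20=42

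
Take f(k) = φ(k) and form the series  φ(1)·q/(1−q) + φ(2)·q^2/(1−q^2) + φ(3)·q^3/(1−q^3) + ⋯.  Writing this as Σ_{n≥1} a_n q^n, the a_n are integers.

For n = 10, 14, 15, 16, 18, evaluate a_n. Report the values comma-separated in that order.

q^10  k|10↦φ(k): 1:1 2:1 5:4 10:4  a_10=10
[q^14] φ(1)=1,φ(2)=1,φ(7)=6,φ(14)=6 ⇒ 14
q^15  k|15↦φ(k): 15:8 5:4 3:2 1:1  a_15=15
n=16: 16·1 8·2 4·4 2·8 1·16  φ→[8+4+2+1+1]=16
n=18: 18·1 9·2 6·3 3·6 2·9 1·18  φ→[6+6+2+2+1+1]=18

10, 14, 15, 16, 18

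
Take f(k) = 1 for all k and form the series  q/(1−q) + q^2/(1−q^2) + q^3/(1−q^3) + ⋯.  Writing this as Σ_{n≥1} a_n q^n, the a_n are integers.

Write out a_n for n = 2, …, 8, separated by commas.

d|2:{2,1}  Σf=1+1=2
d|3:{3,1}  Σf=1+1=2
[q^4] f(4)=1,f(2)=1,f(1)=1 ⇒ 3
n=5: 5·1 1·5  f→[1+1]=2
n=6: 6·1 3·2 2·3 1·6  f→[1+1+1+1]=4
d|7:{1,7}  Σf=1+1=2
n=8: 8·1 4·2 2·4 1·8  f→[1+1+1+1]=4

2, 2, 3, 2, 4, 2, 4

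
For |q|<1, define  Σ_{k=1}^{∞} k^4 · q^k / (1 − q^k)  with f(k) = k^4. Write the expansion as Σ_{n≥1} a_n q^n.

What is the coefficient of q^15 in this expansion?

d|15:{1,3,5,15}  Σf=1+81+625+50625=51332

a_15 = 51332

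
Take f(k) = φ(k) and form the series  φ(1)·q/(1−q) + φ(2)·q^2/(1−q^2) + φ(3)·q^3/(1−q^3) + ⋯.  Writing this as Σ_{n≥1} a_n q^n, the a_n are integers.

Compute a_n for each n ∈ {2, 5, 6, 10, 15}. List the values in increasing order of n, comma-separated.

q^2  k|2↦φ(k): 2:1 1:1  a_2=2
[q^5] φ(1)=1,φ(5)=4 ⇒ 5
q^6  k|6↦φ(k): 1:1 2:1 3:2 6:2  a_6=6
[q^10] φ(10)=4,φ(5)=4,φ(2)=1,φ(1)=1 ⇒ 10
d|15:{15,5,3,1}  Σφ=8+4+2+1=15

2, 5, 6, 10, 15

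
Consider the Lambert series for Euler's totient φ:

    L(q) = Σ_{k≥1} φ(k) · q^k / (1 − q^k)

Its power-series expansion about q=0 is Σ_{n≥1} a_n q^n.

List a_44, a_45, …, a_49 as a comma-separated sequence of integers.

[q^44] φ(1)=1,φ(2)=1,φ(4)=2,φ(11)=10,φ(22)=10,φ(44)=20 ⇒ 44
d|45:{45,15,9,5,3,1}  Σφ=24+8+6+4+2+1=45
[q^46] φ(1)=1,φ(2)=1,φ(23)=22,φ(46)=22 ⇒ 46
d|47:{1,47}  Σφ=1+46=47
n=48: 1·48 2·24 3·16 4·12 6·8 8·6 12·4 16·3 24·2 48·1  φ→[1+1+2+2+2+4+4+8+8+16]=48
n=49: 1·49 7·7 49·1  φ→[1+6+42]=49

44, 45, 46, 47, 48, 49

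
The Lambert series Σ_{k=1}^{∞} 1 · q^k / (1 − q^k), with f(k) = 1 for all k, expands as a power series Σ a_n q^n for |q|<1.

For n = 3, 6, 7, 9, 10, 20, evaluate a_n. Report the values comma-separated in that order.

n=3: 1·3 3·1  f→[1+1]=2
q^6  k|6↦f(k): 1:1 2:1 3:1 6:1  a_6=4
[q^7] f(1)=1,f(7)=1 ⇒ 2
n=9: 9·1 3·3 1·9  f→[1+1+1]=3
n=10: 1·10 2·5 5·2 10·1  f→[1+1+1+1]=4
q^20  k|20↦f(k): 1:1 2:1 4:1 5:1 10:1 20:1  a_20=6

2, 4, 2, 3, 4, 6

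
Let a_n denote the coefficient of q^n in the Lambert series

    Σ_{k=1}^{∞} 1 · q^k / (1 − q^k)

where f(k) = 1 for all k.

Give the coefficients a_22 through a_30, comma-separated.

n=22: 1·22 2·11 11·2 22·1  f→[1+1+1+1]=4
q^23  k|23↦f(k): 1:1 23:1  a_23=2
q^24  k|24↦f(k): 24:1 12:1 8:1 6:1 4:1 3:1 2:1 1:1  a_24=8
q^25  k|25↦f(k): 1:1 5:1 25:1  a_25=3
d|26:{1,2,13,26}  Σf=1+1+1+1=4
n=27: 27·1 9·3 3·9 1·27  f→[1+1+1+1]=4
q^28  k|28↦f(k): 1:1 2:1 4:1 7:1 14:1 28:1  a_28=6
q^29  k|29↦f(k): 29:1 1:1  a_29=2
[q^30] f(1)=1,f(2)=1,f(3)=1,f(5)=1,f(6)=1,f(10)=1,f(15)=1,f(30)=1 ⇒ 8

4, 2, 8, 3, 4, 4, 6, 2, 8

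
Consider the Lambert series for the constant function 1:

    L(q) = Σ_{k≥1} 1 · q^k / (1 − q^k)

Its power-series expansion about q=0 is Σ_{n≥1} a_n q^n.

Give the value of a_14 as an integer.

a_14 = 4

n=14: 14·1 7·2 2·7 1·14  f→[1+1+1+1]=4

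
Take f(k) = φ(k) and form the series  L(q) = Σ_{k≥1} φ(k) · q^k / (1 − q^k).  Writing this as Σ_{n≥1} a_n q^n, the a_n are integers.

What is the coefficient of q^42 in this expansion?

d|42:{42,21,14,7,6,3,2,1}  Σφ=12+12+6+6+2+2+1+1=42

a_42 = 42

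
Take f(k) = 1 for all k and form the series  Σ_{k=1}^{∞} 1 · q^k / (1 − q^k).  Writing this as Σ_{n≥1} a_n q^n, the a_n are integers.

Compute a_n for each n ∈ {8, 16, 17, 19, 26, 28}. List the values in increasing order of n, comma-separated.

4, 5, 2, 2, 4, 6

q^8  k|8↦f(k): 8:1 4:1 2:1 1:1  a_8=4
[q^16] f(16)=1,f(8)=1,f(4)=1,f(2)=1,f(1)=1 ⇒ 5
q^17  k|17↦f(k): 1:1 17:1  a_17=2
d|19:{1,19}  Σf=1+1=2
[q^26] f(26)=1,f(13)=1,f(2)=1,f(1)=1 ⇒ 4
n=28: 28·1 14·2 7·4 4·7 2·14 1·28  f→[1+1+1+1+1+1]=6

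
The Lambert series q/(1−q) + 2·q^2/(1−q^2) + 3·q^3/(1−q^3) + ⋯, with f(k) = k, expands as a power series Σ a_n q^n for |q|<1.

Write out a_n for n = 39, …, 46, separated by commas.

56, 90, 42, 96, 44, 84, 78, 72

q^39  k|39↦f(k): 1:1 3:3 13:13 39:39  a_39=56
[q^40] f(1)=1,f(2)=2,f(4)=4,f(5)=5,f(8)=8,f(10)=10,f(20)=20,f(40)=40 ⇒ 90
n=41: 1·41 41·1  f→[1+41]=42
d|42:{42,21,14,7,6,3,2,1}  Σf=42+21+14+7+6+3+2+1=96
q^43  k|43↦f(k): 1:1 43:43  a_43=44
q^44  k|44↦f(k): 44:44 22:22 11:11 4:4 2:2 1:1  a_44=84
d|45:{45,15,9,5,3,1}  Σf=45+15+9+5+3+1=78
d|46:{1,2,23,46}  Σf=1+2+23+46=72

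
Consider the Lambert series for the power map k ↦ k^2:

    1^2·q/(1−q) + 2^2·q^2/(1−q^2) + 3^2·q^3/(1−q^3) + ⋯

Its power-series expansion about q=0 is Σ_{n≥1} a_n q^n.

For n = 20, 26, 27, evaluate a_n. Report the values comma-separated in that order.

546, 850, 820

n=20: 20·1 10·2 5·4 4·5 2·10 1·20  f→[400+100+25+16+4+1]=546
n=26: 1·26 2·13 13·2 26·1  f→[1+4+169+676]=850
n=27: 1·27 3·9 9·3 27·1  f→[1+9+81+729]=820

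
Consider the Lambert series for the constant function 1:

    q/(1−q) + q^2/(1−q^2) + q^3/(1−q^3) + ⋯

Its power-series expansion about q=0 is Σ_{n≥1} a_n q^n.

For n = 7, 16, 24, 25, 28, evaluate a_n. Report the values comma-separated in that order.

q^7  k|7↦f(k): 1:1 7:1  a_7=2
[q^16] f(1)=1,f(2)=1,f(4)=1,f(8)=1,f(16)=1 ⇒ 5
n=24: 1·24 2·12 3·8 4·6 6·4 8·3 12·2 24·1  f→[1+1+1+1+1+1+1+1]=8
d|25:{25,5,1}  Σf=1+1+1=3
n=28: 1·28 2·14 4·7 7·4 14·2 28·1  f→[1+1+1+1+1+1]=6

2, 5, 8, 3, 6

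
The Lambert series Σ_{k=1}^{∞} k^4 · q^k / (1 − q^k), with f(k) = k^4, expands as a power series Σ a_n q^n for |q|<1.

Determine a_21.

d|21:{21,7,3,1}  Σf=194481+2401+81+1=196964

a_21 = 196964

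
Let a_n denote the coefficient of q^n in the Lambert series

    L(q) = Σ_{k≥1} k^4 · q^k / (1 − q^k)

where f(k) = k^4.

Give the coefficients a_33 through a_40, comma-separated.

1200644, 1419874, 1503652, 1813539, 1874162, 2215474, 2342084, 2734994

q^33  k|33↦f(k): 33:1185921 11:14641 3:81 1:1  a_33=1200644
[q^34] f(1)=1,f(2)=16,f(17)=83521,f(34)=1336336 ⇒ 1419874
d|35:{1,5,7,35}  Σf=1+625+2401+1500625=1503652
d|36:{36,18,12,9,6,4,3,2,1}  Σf=1679616+104976+20736+6561+1296+256+81+16+1=1813539
q^37  k|37↦f(k): 1:1 37:1874161  a_37=1874162
d|38:{38,19,2,1}  Σf=2085136+130321+16+1=2215474
[q^39] f(1)=1,f(3)=81,f(13)=28561,f(39)=2313441 ⇒ 2342084
[q^40] f(40)=2560000,f(20)=160000,f(10)=10000,f(8)=4096,f(5)=625,f(4)=256,f(2)=16,f(1)=1 ⇒ 2734994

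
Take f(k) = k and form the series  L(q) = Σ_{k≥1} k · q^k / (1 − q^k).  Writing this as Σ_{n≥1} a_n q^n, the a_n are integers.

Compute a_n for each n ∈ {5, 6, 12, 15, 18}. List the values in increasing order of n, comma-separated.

q^5  k|5↦f(k): 5:5 1:1  a_5=6
d|6:{6,3,2,1}  Σf=6+3+2+1=12
q^12  k|12↦f(k): 1:1 2:2 3:3 4:4 6:6 12:12  a_12=28
d|15:{1,3,5,15}  Σf=1+3+5+15=24
d|18:{18,9,6,3,2,1}  Σf=18+9+6+3+2+1=39

6, 12, 28, 24, 39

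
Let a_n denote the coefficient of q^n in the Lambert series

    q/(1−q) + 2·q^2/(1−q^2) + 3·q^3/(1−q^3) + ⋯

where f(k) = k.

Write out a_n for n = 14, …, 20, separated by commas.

q^14  k|14↦f(k): 1:1 2:2 7:7 14:14  a_14=24
d|15:{15,5,3,1}  Σf=15+5+3+1=24
d|16:{16,8,4,2,1}  Σf=16+8+4+2+1=31
n=17: 17·1 1·17  f→[17+1]=18
d|18:{1,2,3,6,9,18}  Σf=1+2+3+6+9+18=39
n=19: 19·1 1·19  f→[19+1]=20
d|20:{1,2,4,5,10,20}  Σf=1+2+4+5+10+20=42

24, 24, 31, 18, 39, 20, 42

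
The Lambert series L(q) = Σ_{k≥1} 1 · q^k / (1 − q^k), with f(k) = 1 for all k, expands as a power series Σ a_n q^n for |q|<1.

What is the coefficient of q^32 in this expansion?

d|32:{1,2,4,8,16,32}  Σf=1+1+1+1+1+1=6

a_32 = 6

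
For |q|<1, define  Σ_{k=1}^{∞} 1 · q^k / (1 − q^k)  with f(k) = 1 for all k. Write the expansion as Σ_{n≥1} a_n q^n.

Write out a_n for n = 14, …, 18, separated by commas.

d|14:{14,7,2,1}  Σf=1+1+1+1=4
d|15:{15,5,3,1}  Σf=1+1+1+1=4
q^16  k|16↦f(k): 1:1 2:1 4:1 8:1 16:1  a_16=5
[q^17] f(17)=1,f(1)=1 ⇒ 2
q^18  k|18↦f(k): 1:1 2:1 3:1 6:1 9:1 18:1  a_18=6

4, 4, 5, 2, 6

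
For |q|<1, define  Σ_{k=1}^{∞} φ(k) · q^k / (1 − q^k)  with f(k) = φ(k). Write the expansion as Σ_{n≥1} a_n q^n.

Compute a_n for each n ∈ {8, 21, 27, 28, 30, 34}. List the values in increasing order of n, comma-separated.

[q^8] φ(8)=4,φ(4)=2,φ(2)=1,φ(1)=1 ⇒ 8
d|21:{21,7,3,1}  Σφ=12+6+2+1=21
d|27:{1,3,9,27}  Σφ=1+2+6+18=27
q^28  k|28↦φ(k): 28:12 14:6 7:6 4:2 2:1 1:1  a_28=28
n=30: 1·30 2·15 3·10 5·6 6·5 10·3 15·2 30·1  φ→[1+1+2+4+2+4+8+8]=30
q^34  k|34↦φ(k): 34:16 17:16 2:1 1:1  a_34=34

8, 21, 27, 28, 30, 34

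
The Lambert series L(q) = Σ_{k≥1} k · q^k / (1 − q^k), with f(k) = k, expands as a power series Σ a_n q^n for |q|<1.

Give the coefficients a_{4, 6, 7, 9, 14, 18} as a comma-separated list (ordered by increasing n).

q^4  k|4↦f(k): 4:4 2:2 1:1  a_4=7
d|6:{6,3,2,1}  Σf=6+3+2+1=12
n=7: 7·1 1·7  f→[7+1]=8
n=9: 1·9 3·3 9·1  f→[1+3+9]=13
n=14: 14·1 7·2 2·7 1·14  f→[14+7+2+1]=24
[q^18] f(18)=18,f(9)=9,f(6)=6,f(3)=3,f(2)=2,f(1)=1 ⇒ 39

7, 12, 8, 13, 24, 39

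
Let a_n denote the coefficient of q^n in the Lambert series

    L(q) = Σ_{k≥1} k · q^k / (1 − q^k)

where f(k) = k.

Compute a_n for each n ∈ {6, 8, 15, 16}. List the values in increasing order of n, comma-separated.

12, 15, 24, 31

d|6:{1,2,3,6}  Σf=1+2+3+6=12
n=8: 1·8 2·4 4·2 8·1  f→[1+2+4+8]=15
[q^15] f(15)=15,f(5)=5,f(3)=3,f(1)=1 ⇒ 24
q^16  k|16↦f(k): 16:16 8:8 4:4 2:2 1:1  a_16=31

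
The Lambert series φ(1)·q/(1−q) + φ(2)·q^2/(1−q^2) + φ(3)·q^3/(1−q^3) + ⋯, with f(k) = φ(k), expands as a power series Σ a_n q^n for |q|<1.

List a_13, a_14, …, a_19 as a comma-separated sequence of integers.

q^13  k|13↦φ(k): 13:12 1:1  a_13=13
q^14  k|14↦φ(k): 1:1 2:1 7:6 14:6  a_14=14
d|15:{15,5,3,1}  Σφ=8+4+2+1=15
[q^16] φ(16)=8,φ(8)=4,φ(4)=2,φ(2)=1,φ(1)=1 ⇒ 16
n=17: 17·1 1·17  φ→[16+1]=17
q^18  k|18↦φ(k): 1:1 2:1 3:2 6:2 9:6 18:6  a_18=18
n=19: 1·19 19·1  φ→[1+18]=19

13, 14, 15, 16, 17, 18, 19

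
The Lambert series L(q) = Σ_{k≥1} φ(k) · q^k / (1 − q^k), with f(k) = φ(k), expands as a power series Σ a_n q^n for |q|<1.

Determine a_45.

d|45:{1,3,5,9,15,45}  Σφ=1+2+4+6+8+24=45

a_45 = 45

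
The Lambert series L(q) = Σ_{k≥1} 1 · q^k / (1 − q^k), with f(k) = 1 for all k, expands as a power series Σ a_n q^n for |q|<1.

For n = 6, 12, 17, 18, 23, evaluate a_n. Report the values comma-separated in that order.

d|6:{1,2,3,6}  Σf=1+1+1+1=4
q^12  k|12↦f(k): 12:1 6:1 4:1 3:1 2:1 1:1  a_12=6
q^17  k|17↦f(k): 17:1 1:1  a_17=2
q^18  k|18↦f(k): 18:1 9:1 6:1 3:1 2:1 1:1  a_18=6
n=23: 23·1 1·23  f→[1+1]=2

4, 6, 2, 6, 2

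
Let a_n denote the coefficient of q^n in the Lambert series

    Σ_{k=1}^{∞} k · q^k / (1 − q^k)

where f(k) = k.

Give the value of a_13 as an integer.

a_13 = 14

[q^13] f(13)=13,f(1)=1 ⇒ 14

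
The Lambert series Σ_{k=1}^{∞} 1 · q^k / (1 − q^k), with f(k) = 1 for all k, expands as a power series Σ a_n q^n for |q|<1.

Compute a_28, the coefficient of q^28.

a_28 = 6

d|28:{1,2,4,7,14,28}  Σf=1+1+1+1+1+1=6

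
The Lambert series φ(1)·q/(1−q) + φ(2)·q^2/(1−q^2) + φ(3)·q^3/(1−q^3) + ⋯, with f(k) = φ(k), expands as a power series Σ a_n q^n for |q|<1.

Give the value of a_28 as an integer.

n=28: 1·28 2·14 4·7 7·4 14·2 28·1  φ→[1+1+2+6+6+12]=28

a_28 = 28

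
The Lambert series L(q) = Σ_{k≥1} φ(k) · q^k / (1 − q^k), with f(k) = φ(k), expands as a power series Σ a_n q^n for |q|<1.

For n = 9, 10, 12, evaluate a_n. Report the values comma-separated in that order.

n=9: 1·9 3·3 9·1  φ→[1+2+6]=9
[q^10] φ(10)=4,φ(5)=4,φ(2)=1,φ(1)=1 ⇒ 10
d|12:{1,2,3,4,6,12}  Σφ=1+1+2+2+2+4=12

9, 10, 12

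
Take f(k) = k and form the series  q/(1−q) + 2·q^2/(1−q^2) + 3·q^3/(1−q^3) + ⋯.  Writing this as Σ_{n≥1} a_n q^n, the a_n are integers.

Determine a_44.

a_44 = 84

[q^44] f(44)=44,f(22)=22,f(11)=11,f(4)=4,f(2)=2,f(1)=1 ⇒ 84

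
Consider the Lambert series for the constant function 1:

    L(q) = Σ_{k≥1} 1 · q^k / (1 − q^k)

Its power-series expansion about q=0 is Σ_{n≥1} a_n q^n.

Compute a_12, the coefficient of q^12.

a_12 = 6

n=12: 12·1 6·2 4·3 3·4 2·6 1·12  f→[1+1+1+1+1+1]=6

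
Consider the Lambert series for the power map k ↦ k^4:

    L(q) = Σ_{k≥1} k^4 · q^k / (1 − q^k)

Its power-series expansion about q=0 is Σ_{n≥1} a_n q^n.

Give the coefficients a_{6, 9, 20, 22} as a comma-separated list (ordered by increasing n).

d|6:{6,3,2,1}  Σf=1296+81+16+1=1394
d|9:{9,3,1}  Σf=6561+81+1=6643
d|20:{20,10,5,4,2,1}  Σf=160000+10000+625+256+16+1=170898
d|22:{22,11,2,1}  Σf=234256+14641+16+1=248914

1394, 6643, 170898, 248914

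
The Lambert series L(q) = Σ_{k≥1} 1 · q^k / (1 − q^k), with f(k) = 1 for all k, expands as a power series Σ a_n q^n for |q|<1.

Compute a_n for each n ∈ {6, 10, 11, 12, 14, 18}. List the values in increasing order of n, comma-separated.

4, 4, 2, 6, 4, 6

d|6:{1,2,3,6}  Σf=1+1+1+1=4
n=10: 1·10 2·5 5·2 10·1  f→[1+1+1+1]=4
d|11:{11,1}  Σf=1+1=2
n=12: 12·1 6·2 4·3 3·4 2·6 1·12  f→[1+1+1+1+1+1]=6
n=14: 14·1 7·2 2·7 1·14  f→[1+1+1+1]=4
[q^18] f(1)=1,f(2)=1,f(3)=1,f(6)=1,f(9)=1,f(18)=1 ⇒ 6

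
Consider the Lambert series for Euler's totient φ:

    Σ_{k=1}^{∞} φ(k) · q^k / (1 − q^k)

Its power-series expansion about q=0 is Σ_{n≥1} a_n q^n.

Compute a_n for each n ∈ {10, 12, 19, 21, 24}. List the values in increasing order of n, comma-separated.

q^10  k|10↦φ(k): 10:4 5:4 2:1 1:1  a_10=10
q^12  k|12↦φ(k): 12:4 6:2 4:2 3:2 2:1 1:1  a_12=12
q^19  k|19↦φ(k): 19:18 1:1  a_19=19
d|21:{1,3,7,21}  Σφ=1+2+6+12=21
q^24  k|24↦φ(k): 1:1 2:1 3:2 4:2 6:2 8:4 12:4 24:8  a_24=24

10, 12, 19, 21, 24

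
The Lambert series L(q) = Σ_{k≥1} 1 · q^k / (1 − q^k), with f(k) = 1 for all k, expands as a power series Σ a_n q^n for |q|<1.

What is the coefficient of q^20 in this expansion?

[q^20] f(1)=1,f(2)=1,f(4)=1,f(5)=1,f(10)=1,f(20)=1 ⇒ 6

a_20 = 6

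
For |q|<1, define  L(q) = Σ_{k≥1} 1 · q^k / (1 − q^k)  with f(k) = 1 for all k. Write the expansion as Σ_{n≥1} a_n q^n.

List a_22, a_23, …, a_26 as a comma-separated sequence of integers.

[q^22] f(22)=1,f(11)=1,f(2)=1,f(1)=1 ⇒ 4
n=23: 23·1 1·23  f→[1+1]=2
d|24:{24,12,8,6,4,3,2,1}  Σf=1+1+1+1+1+1+1+1=8
n=25: 25·1 5·5 1·25  f→[1+1+1]=3
[q^26] f(1)=1,f(2)=1,f(13)=1,f(26)=1 ⇒ 4

4, 2, 8, 3, 4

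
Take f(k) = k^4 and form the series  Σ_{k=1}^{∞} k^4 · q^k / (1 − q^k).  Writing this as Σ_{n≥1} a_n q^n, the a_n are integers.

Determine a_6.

a_6 = 1394

n=6: 6·1 3·2 2·3 1·6  f→[1296+81+16+1]=1394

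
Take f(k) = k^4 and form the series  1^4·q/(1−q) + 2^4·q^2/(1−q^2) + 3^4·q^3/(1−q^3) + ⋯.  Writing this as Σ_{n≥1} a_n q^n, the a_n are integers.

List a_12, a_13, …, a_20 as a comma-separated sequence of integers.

22386, 28562, 40834, 51332, 69905, 83522, 112931, 130322, 170898

d|12:{12,6,4,3,2,1}  Σf=20736+1296+256+81+16+1=22386
n=13: 13·1 1·13  f→[28561+1]=28562
q^14  k|14↦f(k): 14:38416 7:2401 2:16 1:1  a_14=40834
q^15  k|15↦f(k): 15:50625 5:625 3:81 1:1  a_15=51332
q^16  k|16↦f(k): 1:1 2:16 4:256 8:4096 16:65536  a_16=69905
q^17  k|17↦f(k): 1:1 17:83521  a_17=83522
[q^18] f(1)=1,f(2)=16,f(3)=81,f(6)=1296,f(9)=6561,f(18)=104976 ⇒ 112931
d|19:{1,19}  Σf=1+130321=130322
d|20:{1,2,4,5,10,20}  Σf=1+16+256+625+10000+160000=170898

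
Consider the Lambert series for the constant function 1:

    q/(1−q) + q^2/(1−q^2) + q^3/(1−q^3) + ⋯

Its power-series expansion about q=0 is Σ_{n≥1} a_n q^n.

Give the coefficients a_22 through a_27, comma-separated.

n=22: 22·1 11·2 2·11 1·22  f→[1+1+1+1]=4
d|23:{1,23}  Σf=1+1=2
[q^24] f(24)=1,f(12)=1,f(8)=1,f(6)=1,f(4)=1,f(3)=1,f(2)=1,f(1)=1 ⇒ 8
q^25  k|25↦f(k): 25:1 5:1 1:1  a_25=3
q^26  k|26↦f(k): 26:1 13:1 2:1 1:1  a_26=4
n=27: 27·1 9·3 3·9 1·27  f→[1+1+1+1]=4

4, 2, 8, 3, 4, 4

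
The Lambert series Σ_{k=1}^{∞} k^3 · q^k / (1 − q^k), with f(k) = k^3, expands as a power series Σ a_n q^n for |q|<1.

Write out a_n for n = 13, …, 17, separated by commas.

2198, 3096, 3528, 4681, 4914

n=13: 1·13 13·1  f→[1+2197]=2198
[q^14] f(1)=1,f(2)=8,f(7)=343,f(14)=2744 ⇒ 3096
d|15:{15,5,3,1}  Σf=3375+125+27+1=3528
q^16  k|16↦f(k): 1:1 2:8 4:64 8:512 16:4096  a_16=4681
[q^17] f(1)=1,f(17)=4913 ⇒ 4914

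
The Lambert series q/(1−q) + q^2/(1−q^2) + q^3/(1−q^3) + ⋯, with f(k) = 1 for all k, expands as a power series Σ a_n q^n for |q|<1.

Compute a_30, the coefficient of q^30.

[q^30] f(30)=1,f(15)=1,f(10)=1,f(6)=1,f(5)=1,f(3)=1,f(2)=1,f(1)=1 ⇒ 8

a_30 = 8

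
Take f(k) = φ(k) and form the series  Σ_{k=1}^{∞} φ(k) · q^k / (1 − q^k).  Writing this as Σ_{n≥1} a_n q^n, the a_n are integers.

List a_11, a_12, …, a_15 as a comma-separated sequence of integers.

q^11  k|11↦φ(k): 11:10 1:1  a_11=11
[q^12] φ(12)=4,φ(6)=2,φ(4)=2,φ(3)=2,φ(2)=1,φ(1)=1 ⇒ 12
[q^13] φ(1)=1,φ(13)=12 ⇒ 13
[q^14] φ(14)=6,φ(7)=6,φ(2)=1,φ(1)=1 ⇒ 14
[q^15] φ(15)=8,φ(5)=4,φ(3)=2,φ(1)=1 ⇒ 15

11, 12, 13, 14, 15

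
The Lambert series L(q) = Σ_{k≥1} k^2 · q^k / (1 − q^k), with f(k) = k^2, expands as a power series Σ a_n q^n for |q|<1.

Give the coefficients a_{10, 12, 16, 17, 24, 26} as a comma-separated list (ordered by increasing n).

[q^10] f(1)=1,f(2)=4,f(5)=25,f(10)=100 ⇒ 130
d|12:{12,6,4,3,2,1}  Σf=144+36+16+9+4+1=210
n=16: 1·16 2·8 4·4 8·2 16·1  f→[1+4+16+64+256]=341
q^17  k|17↦f(k): 17:289 1:1  a_17=290
q^24  k|24↦f(k): 24:576 12:144 8:64 6:36 4:16 3:9 2:4 1:1  a_24=850
[q^26] f(26)=676,f(13)=169,f(2)=4,f(1)=1 ⇒ 850

130, 210, 341, 290, 850, 850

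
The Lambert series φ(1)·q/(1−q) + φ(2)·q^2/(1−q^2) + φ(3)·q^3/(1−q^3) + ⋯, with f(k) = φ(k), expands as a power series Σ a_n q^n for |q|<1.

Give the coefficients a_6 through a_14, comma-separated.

q^6  k|6↦φ(k): 1:1 2:1 3:2 6:2  a_6=6
n=7: 1·7 7·1  φ→[1+6]=7
d|8:{1,2,4,8}  Σφ=1+1+2+4=8
[q^9] φ(9)=6,φ(3)=2,φ(1)=1 ⇒ 9
[q^10] φ(1)=1,φ(2)=1,φ(5)=4,φ(10)=4 ⇒ 10
q^11  k|11↦φ(k): 1:1 11:10  a_11=11
[q^12] φ(1)=1,φ(2)=1,φ(3)=2,φ(4)=2,φ(6)=2,φ(12)=4 ⇒ 12
d|13:{13,1}  Σφ=12+1=13
n=14: 14·1 7·2 2·7 1·14  φ→[6+6+1+1]=14

6, 7, 8, 9, 10, 11, 12, 13, 14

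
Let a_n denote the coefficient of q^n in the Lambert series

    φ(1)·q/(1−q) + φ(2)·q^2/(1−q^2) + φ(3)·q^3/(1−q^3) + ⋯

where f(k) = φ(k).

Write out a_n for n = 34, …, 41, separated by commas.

n=34: 34·1 17·2 2·17 1·34  φ→[16+16+1+1]=34
n=35: 35·1 7·5 5·7 1·35  φ→[24+6+4+1]=35
[q^36] φ(36)=12,φ(18)=6,φ(12)=4,φ(9)=6,φ(6)=2,φ(4)=2,φ(3)=2,φ(2)=1,φ(1)=1 ⇒ 36
q^37  k|37↦φ(k): 37:36 1:1  a_37=37
d|38:{1,2,19,38}  Σφ=1+1+18+18=38
[q^39] φ(39)=24,φ(13)=12,φ(3)=2,φ(1)=1 ⇒ 39
n=40: 40·1 20·2 10·4 8·5 5·8 4·10 2·20 1·40  φ→[16+8+4+4+4+2+1+1]=40
n=41: 41·1 1·41  φ→[40+1]=41

34, 35, 36, 37, 38, 39, 40, 41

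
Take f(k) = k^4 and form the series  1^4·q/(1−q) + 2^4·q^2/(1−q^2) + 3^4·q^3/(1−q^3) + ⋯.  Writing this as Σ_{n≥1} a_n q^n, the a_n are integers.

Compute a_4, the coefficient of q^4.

q^4  k|4↦f(k): 4:256 2:16 1:1  a_4=273

a_4 = 273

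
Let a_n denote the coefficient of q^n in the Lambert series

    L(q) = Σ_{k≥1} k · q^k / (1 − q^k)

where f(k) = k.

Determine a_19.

q^19  k|19↦f(k): 19:19 1:1  a_19=20

a_19 = 20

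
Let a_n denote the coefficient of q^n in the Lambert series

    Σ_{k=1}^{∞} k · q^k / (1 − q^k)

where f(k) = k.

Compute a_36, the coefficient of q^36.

a_36 = 91

d|36:{36,18,12,9,6,4,3,2,1}  Σf=36+18+12+9+6+4+3+2+1=91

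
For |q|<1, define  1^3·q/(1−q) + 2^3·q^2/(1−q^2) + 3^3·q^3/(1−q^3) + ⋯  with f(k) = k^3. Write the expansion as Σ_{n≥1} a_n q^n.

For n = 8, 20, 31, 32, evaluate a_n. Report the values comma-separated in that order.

585, 9198, 29792, 37449

q^8  k|8↦f(k): 8:512 4:64 2:8 1:1  a_8=585
d|20:{20,10,5,4,2,1}  Σf=8000+1000+125+64+8+1=9198
n=31: 1·31 31·1  f→[1+29791]=29792
[q^32] f(32)=32768,f(16)=4096,f(8)=512,f(4)=64,f(2)=8,f(1)=1 ⇒ 37449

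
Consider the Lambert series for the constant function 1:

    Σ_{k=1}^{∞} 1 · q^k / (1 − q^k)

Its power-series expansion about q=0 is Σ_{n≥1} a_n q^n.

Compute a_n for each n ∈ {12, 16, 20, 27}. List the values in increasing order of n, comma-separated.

d|12:{1,2,3,4,6,12}  Σf=1+1+1+1+1+1=6
[q^16] f(1)=1,f(2)=1,f(4)=1,f(8)=1,f(16)=1 ⇒ 5
n=20: 1·20 2·10 4·5 5·4 10·2 20·1  f→[1+1+1+1+1+1]=6
d|27:{1,3,9,27}  Σf=1+1+1+1=4

6, 5, 6, 4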